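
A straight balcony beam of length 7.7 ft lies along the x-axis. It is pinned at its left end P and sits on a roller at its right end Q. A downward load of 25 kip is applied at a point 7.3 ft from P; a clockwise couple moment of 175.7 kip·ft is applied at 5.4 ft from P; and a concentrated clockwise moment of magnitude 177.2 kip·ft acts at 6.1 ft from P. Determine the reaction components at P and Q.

P_x = 0, P_y = -44.53 kip, Q_y = 69.53 kip

Taking moments about P: Q_y·7.7 − 25·7.3 − 175.7 − 177.2 = 0 → Q_y = 535.4/7.7 = 69.5325 ≈ 69.53 kip.
ΣF_y = 0: P_y + 69.5325 − 25 = 0 → P_y = -44.53 kip.
ΣF_x = 0: no horizontal applied forces, so P_x = 0.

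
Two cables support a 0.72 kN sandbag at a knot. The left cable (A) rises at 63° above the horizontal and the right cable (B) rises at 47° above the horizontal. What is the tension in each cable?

T_A = 0.5226 kN, T_B = 0.3479 kN

ΣF_x = 0: −T_A·cos63° + T_B·cos47° = 0 → T_B = 0.665677·T_A.
ΣF_y = 0: T_A·sin63° + T_B·sin47° = 0.72.
Substitute: T_A·(0.891007 + 0.665677·0.731354) = 0.72 → T_A = 0.522552 ≈ 0.5226 kN.
Then T_B = 0.665677 × 0.522552 = 0.3479 kN.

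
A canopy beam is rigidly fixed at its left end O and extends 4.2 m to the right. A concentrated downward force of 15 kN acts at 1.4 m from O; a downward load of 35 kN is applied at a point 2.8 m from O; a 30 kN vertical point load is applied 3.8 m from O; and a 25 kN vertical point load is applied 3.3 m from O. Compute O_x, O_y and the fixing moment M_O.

O_x = 0, O_y = 105.0 kN, M_O = 315.5 kN·m

ΣF_x = 0: O_x = 0.
ΣF_y = 0: O_y − 15 − 35 − 30 − 25 = 0 → O_y = 105.0 kN.
ΣM about O: M_O − 15·1.4 − 35·2.8 − 30·3.8 − 25·3.3 = 0 → M_O = 315.5 kN·m.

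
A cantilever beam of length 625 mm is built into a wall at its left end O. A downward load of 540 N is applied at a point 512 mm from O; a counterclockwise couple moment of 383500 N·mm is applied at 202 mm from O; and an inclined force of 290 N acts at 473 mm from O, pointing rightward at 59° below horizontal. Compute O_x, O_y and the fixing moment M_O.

ΣF_x = 0: O_x + 290·cos59° = 0 → O_x = -149.4 N.
ΣF_y = 0: O_y − 540 − 290·sin59° = 0 → O_y = 788.6 N.
ΣM about O: M_O − 540·512 + 383500 − 290·sin59°·473 = 0 → M_O = 10560 N·mm.

O_x = -149.4 N, O_y = 788.6 N, M_O = 10560 N·mm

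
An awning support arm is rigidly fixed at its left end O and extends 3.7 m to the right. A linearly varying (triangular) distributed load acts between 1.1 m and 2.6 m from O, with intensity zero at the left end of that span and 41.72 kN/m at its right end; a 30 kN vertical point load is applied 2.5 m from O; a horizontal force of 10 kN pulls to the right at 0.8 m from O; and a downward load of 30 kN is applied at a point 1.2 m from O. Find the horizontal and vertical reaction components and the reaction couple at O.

Resultant of the triangular load: ½ × 41.72 × 1.5 = 31.29 kN, acting at 2.1 m from O (one-third of the span from the peak).
ΣF_x = 0: O_x + 10 = 0 → O_x = -10.00 kN.
ΣF_y = 0: O_y − ½·41.72·1.5 − 30 − 30 = 0 → O_y = 91.29 kN.
ΣM about O: M_O − (½·41.72·1.5)·2.1 − 30·2.5 − 30·1.2 = 0 → M_O = 176.7 kN·m.

O_x = -10.00 kN, O_y = 91.29 kN, M_O = 176.7 kN·m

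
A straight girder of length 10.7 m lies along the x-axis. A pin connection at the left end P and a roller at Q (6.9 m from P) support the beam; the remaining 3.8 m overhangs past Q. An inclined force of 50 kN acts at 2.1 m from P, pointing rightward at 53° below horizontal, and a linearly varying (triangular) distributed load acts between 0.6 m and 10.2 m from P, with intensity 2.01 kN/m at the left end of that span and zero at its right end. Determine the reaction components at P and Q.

Resultant of the triangular load: ½ × 2.01 × 9.6 = 9.648 kN, acting at 3.8 m from P (one-third of the span from the peak).
ΣM about P: Q_y·6.9 − 50·sin53°·2.1 − (½·2.01·9.6)·3.8 = 0 → Q_y = 120.519/6.9 = 17.4665 ≈ 17.47 kN.
ΣF_y = 0: P_y + 17.4665 − 50·sin53° − ½·2.01·9.6 = 0 → P_y = 32.11 kN.
ΣF_x = 0: P_x + 50·cos53° = 0 → P_x = -30.09 kN.

P_x = -30.09 kN, P_y = 32.11 kN, Q_y = 17.47 kN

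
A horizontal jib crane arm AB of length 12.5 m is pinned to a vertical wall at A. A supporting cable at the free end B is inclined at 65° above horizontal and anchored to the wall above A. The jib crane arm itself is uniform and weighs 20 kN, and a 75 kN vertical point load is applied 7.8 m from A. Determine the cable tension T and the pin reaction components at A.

T = 62.67 kN, A_x = 26.49 kN, A_y = 38.20 kN

ΣM about A: T·sin65°·12.5 − 20·6.25 − 75·7.8 = 0 → T = 710/(12.5·0.906308) = 62.6719 ≈ 62.67 kN.
ΣF_x = 0: A_x − T·cos65° = 0 → A_x = 62.6719 × 0.422618 = 26.49 kN.
ΣF_y = 0: A_y + T·sin65° − 20 − 75 = 0 → A_y = 95 − 62.6719 × 0.906308 = 38.20 kN.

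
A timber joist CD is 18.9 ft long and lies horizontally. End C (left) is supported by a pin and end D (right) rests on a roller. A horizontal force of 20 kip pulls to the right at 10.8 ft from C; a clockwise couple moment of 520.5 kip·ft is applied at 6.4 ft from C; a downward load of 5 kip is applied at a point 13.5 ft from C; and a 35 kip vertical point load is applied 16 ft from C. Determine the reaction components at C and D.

C_x = -20.00 kip, C_y = -20.74 kip, D_y = 60.74 kip

Moments about C: D_y·18.9 − 520.5 − 5·13.5 − 35·16 = 0 → D_y = 1148/18.9 = 60.7407 ≈ 60.74 kip.
ΣF_y = 0: C_y + 60.7407 − 5 − 35 = 0 → C_y = -20.74 kip.
ΣF_x = 0: C_x + 20 = 0 → C_x = -20.00 kip.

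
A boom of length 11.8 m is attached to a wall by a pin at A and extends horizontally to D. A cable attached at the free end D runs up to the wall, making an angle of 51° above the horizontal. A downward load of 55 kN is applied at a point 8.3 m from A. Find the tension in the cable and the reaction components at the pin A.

T = 49.78 kN, A_x = 31.33 kN, A_y = 16.31 kN

ΣM about A: T·sin51°·11.8 − 55·8.3 = 0 → T = 456.5/(11.8·0.777146) = 49.7801 ≈ 49.78 kN.
ΣF_x = 0: A_x − T·cos51° = 0 → A_x = 49.7801 × 0.62932 = 31.33 kN.
ΣF_y = 0: A_y + T·sin51° − 55 = 0 → A_y = 55 − 49.7801 × 0.777146 = 16.31 kN.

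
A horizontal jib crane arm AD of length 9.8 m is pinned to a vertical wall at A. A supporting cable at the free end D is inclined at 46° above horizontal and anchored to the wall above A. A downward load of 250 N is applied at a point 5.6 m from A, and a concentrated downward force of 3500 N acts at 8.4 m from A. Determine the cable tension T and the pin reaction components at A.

ΣM about A: T·sin46°·9.8 − 250·5.6 − 3500·8.4 = 0 → T = 30800/(9.8·0.71934) = 4369.08 ≈ 4369 N.
ΣF_x = 0: A_x − T·cos46° = 0 → A_x = 4369.08 × 0.694658 = 3035 N.
ΣF_y = 0: A_y + T·sin46° − 250 − 3500 = 0 → A_y = 3750 − 4369.08 × 0.71934 = 607.1 N.

T = 4369 N, A_x = 3035 N, A_y = 607.1 N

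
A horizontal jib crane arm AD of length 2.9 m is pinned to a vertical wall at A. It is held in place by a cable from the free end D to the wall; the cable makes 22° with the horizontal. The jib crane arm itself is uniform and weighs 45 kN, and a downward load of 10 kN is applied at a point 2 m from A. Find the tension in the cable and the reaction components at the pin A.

T = 78.47 kN, A_x = 72.76 kN, A_y = 25.60 kN

ΣM about A: T·sin22°·2.9 − 45·1.45 − 10·2 = 0 → T = 85.25/(2.9·0.374607) = 78.473 ≈ 78.47 kN.
ΣF_x = 0: A_x − T·cos22° = 0 → A_x = 78.473 × 0.927184 = 72.76 kN.
ΣF_y = 0: A_y + T·sin22° − 45 − 10 = 0 → A_y = 55 − 78.473 × 0.374607 = 25.60 kN.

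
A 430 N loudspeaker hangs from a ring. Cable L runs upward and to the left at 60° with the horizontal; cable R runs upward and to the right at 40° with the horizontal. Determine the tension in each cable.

ΣF_x = 0: −T_L·cos60° + T_R·cos40° = 0 → T_R = 0.652704·T_L.
ΣF_y = 0: T_L·sin60° + T_R·sin40° = 430.
Substitute: T_L·(0.866025 + 0.652704·0.642788) = 430 → T_L = 334.481 ≈ 334.5 N.
Then T_R = 0.652704 × 334.481 = 218.3 N.

T_L = 334.5 N, T_R = 218.3 N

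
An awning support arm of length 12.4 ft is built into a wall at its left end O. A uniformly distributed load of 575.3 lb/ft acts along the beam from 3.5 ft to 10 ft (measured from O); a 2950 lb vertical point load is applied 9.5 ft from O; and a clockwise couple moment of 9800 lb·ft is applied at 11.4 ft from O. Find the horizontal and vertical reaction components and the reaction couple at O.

O_x = 0, O_y = 6689 lb, M_O = 63070 lb·ft

Resultant of the distributed load: 575.3 × 6.5 = 3739.45 lb at 6.75 ft from O.
ΣF_x = 0: O_x = 0.
ΣF_y = 0: O_y − 575.3·6.5 − 2950 = 0 → O_y = 6689 lb.
ΣM about O: M_O − (575.3·6.5)·6.75 − 2950·9.5 − 9800 = 0 → M_O = 63070 lb·ft.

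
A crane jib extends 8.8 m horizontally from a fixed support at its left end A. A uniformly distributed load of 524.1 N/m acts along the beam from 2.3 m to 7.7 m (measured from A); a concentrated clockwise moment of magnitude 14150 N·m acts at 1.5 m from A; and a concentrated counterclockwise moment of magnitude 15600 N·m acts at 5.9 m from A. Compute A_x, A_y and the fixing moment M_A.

Resultant of the distributed load: 524.1 × 5.4 = 2830.14 N at 5 m from A.
ΣF_x = 0: A_x = 0.
ΣF_y = 0: A_y − 524.1·5.4 = 0 → A_y = 2830 N.
ΣM about A: M_A − (524.1·5.4)·5 − 14150 + 15600 = 0 → M_A = 12700 N·m.

A_x = 0, A_y = 2830 N, M_A = 12700 N·m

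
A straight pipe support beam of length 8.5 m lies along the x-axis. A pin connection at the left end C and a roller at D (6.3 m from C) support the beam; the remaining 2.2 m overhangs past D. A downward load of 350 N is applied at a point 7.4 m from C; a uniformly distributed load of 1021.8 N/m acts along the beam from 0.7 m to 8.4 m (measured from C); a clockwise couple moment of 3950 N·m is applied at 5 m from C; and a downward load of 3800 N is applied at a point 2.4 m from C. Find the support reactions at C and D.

Resultant of the distributed load: 1021.8 × 7.7 = 7867.86 N at 4.55 m from C.
Moments about C: D_y·6.3 − 350·7.4 − (1021.8·7.7)·4.55 − 3950 − 3800·2.4 = 0 → D_y = 51458.763/6.3 = 8168.06 ≈ 8168 N.
ΣF_y = 0: C_y + 8168.06 − 350 − 1021.8·7.7 − 3800 = 0 → C_y = 3850 N.
ΣF_x = 0: no horizontal applied forces, so C_x = 0.

C_x = 0, C_y = 3850 N, D_y = 8168 N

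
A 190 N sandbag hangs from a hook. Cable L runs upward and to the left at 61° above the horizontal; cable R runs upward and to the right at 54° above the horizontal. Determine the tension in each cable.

T_L = 123.2 N, T_R = 101.6 N

ΣF_x = 0: −T_L·cos61° + T_R·cos54° = 0 → T_R = 0.824807·T_L.
ΣF_y = 0: T_L·sin61° + T_R·sin54° = 190.
Substitute: T_L·(0.87462 + 0.824807·0.809017) = 190 → T_L = 123.224 ≈ 123.2 N.
Then T_R = 0.824807 × 123.224 = 101.6 N.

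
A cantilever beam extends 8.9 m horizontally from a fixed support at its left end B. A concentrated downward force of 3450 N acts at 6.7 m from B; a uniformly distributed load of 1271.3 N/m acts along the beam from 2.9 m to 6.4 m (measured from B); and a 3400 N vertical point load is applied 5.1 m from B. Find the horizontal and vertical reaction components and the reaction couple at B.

Resultant of the distributed load: 1271.3 × 3.5 = 4449.55 N at 4.65 m from B.
ΣF_x = 0: B_x = 0.
ΣF_y = 0: B_y − 3450 − 1271.3·3.5 − 3400 = 0 → B_y = 11300 N.
ΣM about B: M_B − 3450·6.7 − (1271.3·3.5)·4.65 − 3400·5.1 = 0 → M_B = 61150 N·m.

B_x = 0, B_y = 11300 N, M_B = 61150 N·m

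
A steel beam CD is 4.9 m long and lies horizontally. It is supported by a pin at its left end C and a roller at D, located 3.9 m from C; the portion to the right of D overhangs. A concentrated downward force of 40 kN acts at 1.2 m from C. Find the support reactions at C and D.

C_x = 0, C_y = 27.69 kN, D_y = 12.31 kN

ΣM about C: D_y·3.9 − 40·1.2 = 0 → D_y = 48/3.9 = 12.3077 ≈ 12.31 kN.
ΣF_y = 0: C_y + 12.3077 − 40 = 0 → C_y = 27.69 kN.
ΣF_x = 0: no horizontal applied forces, so C_x = 0.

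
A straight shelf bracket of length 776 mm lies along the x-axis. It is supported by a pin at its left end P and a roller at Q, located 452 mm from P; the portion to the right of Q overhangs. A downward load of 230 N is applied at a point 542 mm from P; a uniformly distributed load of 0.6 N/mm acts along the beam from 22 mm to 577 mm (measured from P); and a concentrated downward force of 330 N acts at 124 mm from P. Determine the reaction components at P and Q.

Resultant of the distributed load: 0.6 × 555 = 333 N at 299.5 mm from P.
Moments about P: Q_y·452 − 230·542 − (0.6·555)·299.5 − 330·124 = 0 → Q_y = 265313.5/452 = 586.977 ≈ 587.0 N.
ΣF_y = 0: P_y + 586.977 − 230 − 0.6·555 − 330 = 0 → P_y = 306.0 N.
ΣF_x = 0: no horizontal applied forces, so P_x = 0.

P_x = 0, P_y = 306.0 N, Q_y = 587.0 N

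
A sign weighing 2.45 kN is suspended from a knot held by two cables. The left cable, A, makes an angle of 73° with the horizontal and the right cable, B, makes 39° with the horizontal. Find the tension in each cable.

ΣF_x = 0: −T_A·cos73° + T_B·cos39° = 0 → T_B = 0.376212·T_A.
ΣF_y = 0: T_A·sin73° + T_B·sin39° = 2.45.
Substitute: T_A·(0.956305 + 0.376212·0.62932) = 2.45 → T_A = 2.05354 ≈ 2.054 kN.
Then T_B = 0.376212 × 2.05354 = 0.7726 kN.

T_A = 2.054 kN, T_B = 0.7726 kN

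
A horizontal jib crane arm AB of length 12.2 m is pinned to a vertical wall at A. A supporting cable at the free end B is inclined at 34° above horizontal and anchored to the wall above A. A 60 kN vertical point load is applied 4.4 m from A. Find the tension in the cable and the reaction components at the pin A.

ΣM about A: T·sin34°·12.2 − 60·4.4 = 0 → T = 264/(12.2·0.559193) = 38.6975 ≈ 38.70 kN.
ΣF_x = 0: A_x − T·cos34° = 0 → A_x = 38.6975 × 0.829038 = 32.08 kN.
ΣF_y = 0: A_y + T·sin34° − 60 = 0 → A_y = 60 − 38.6975 × 0.559193 = 38.36 kN.

T = 38.70 kN, A_x = 32.08 kN, A_y = 38.36 kN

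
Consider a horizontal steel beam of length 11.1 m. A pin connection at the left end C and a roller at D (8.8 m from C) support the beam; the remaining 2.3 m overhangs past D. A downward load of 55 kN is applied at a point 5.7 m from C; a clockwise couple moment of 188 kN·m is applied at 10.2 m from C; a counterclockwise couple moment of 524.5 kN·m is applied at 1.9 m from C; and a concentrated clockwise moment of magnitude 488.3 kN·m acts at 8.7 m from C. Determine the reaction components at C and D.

C_x = 0, C_y = 2.125 kN, D_y = 52.88 kN

Taking moments about C: D_y·8.8 − 55·5.7 − 188 + 524.5 − 488.3 = 0 → D_y = 465.3/8.8 = 52.875 ≈ 52.88 kN.
ΣF_y = 0: C_y + 52.875 − 55 = 0 → C_y = 2.125 kN.
ΣF_x = 0: no horizontal applied forces, so C_x = 0.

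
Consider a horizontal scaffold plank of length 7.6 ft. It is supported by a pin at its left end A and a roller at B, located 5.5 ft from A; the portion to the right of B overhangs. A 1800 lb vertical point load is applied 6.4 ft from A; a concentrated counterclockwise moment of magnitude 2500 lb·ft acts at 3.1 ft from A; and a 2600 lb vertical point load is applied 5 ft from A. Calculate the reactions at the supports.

ΣM about A: B_y·5.5 − 1800·6.4 + 2500 − 2600·5 = 0 → B_y = 22020/5.5 = 4003.64 ≈ 4004 lb.
ΣF_y = 0: A_y + 4003.64 − 1800 − 2600 = 0 → A_y = 396.4 lb.
ΣF_x = 0: no horizontal applied forces, so A_x = 0.

A_x = 0, A_y = 396.4 lb, B_y = 4004 lb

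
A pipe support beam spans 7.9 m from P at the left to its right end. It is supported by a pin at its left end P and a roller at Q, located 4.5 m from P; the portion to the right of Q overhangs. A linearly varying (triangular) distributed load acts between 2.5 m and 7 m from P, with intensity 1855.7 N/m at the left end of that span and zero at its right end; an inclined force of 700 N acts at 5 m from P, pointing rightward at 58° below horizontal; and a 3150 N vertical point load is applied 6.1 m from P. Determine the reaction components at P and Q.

P_x = -370.9 N, P_y = -722.0 N, Q_y = 8641 N

Resultant of the triangular load: ½ × 1855.7 × 4.5 = 4175.325 N, acting at 4 m from P (one-third of the span from the peak).
ΣM about P: Q_y·4.5 − (½·1855.7·4.5)·4 − 700·sin58°·5 − 3150·6.1 = 0 → Q_y = 38884.5/4.5 = 8641 N.
ΣF_y = 0: P_y + 8641 − ½·1855.7·4.5 − 700·sin58° − 3150 = 0 → P_y = -722.0 N.
ΣF_x = 0: P_x + 700·cos58° = 0 → P_x = -370.9 N.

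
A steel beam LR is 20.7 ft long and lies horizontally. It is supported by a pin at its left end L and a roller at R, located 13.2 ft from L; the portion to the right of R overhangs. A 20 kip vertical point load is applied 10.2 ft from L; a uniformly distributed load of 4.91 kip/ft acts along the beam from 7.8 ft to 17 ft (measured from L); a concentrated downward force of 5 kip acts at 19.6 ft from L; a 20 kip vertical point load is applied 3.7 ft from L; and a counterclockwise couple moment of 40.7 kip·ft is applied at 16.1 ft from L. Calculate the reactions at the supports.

Resultant of the distributed load: 4.91 × 9.2 = 45.172 kip at 12.4 ft from L.
Taking moments about L: R_y·13.2 − 20·10.2 − (4.91·9.2)·12.4 − 5·19.6 − 20·3.7 + 40.7 = 0 → R_y = 895.4328/13.2 = 67.8358 ≈ 67.84 kip.
ΣF_y = 0: L_y + 67.8358 − 20 − 4.91·9.2 − 5 − 20 = 0 → L_y = 22.34 kip.
ΣF_x = 0: no horizontal applied forces, so L_x = 0.

L_x = 0, L_y = 22.34 kip, R_y = 67.84 kip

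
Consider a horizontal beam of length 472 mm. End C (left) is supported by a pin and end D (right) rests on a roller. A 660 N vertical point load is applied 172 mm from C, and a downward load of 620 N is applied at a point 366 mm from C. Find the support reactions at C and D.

Taking moments about C: D_y·472 − 660·172 − 620·366 = 0 → D_y = 340440/472 = 721.271 ≈ 721.3 N.
ΣF_y = 0: C_y + 721.271 − 660 − 620 = 0 → C_y = 558.7 N.
ΣF_x = 0: no horizontal applied forces, so C_x = 0.

C_x = 0, C_y = 558.7 N, D_y = 721.3 N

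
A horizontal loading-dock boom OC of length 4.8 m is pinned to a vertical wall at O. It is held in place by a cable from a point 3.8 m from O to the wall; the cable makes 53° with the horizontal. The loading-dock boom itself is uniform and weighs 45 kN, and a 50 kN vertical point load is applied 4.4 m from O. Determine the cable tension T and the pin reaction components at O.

T = 108.1 kN, O_x = 65.04 kN, O_y = 8.684 kN

ΣM about O: T·sin53°·3.8 − 45·2.4 − 50·4.4 = 0 → T = 328/(3.8·0.798636) = 108.079 ≈ 108.1 kN.
ΣF_x = 0: O_x − T·cos53° = 0 → O_x = 108.079 × 0.601815 = 65.04 kN.
ΣF_y = 0: O_y + T·sin53° − 45 − 50 = 0 → O_y = 95 − 108.079 × 0.798636 = 8.684 kN.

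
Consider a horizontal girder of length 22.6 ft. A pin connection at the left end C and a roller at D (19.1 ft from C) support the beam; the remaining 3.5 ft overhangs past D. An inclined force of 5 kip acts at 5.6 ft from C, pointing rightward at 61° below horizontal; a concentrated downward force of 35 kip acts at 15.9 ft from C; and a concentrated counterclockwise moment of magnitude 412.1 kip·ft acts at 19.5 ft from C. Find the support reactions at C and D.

ΣM about C: D_y·19.1 − 5·sin61°·5.6 − 35·15.9 + 412.1 = 0 → D_y = 168.889/19.1 = 8.84236 ≈ 8.842 kip.
ΣF_y = 0: C_y + 8.84236 − 5·sin61° − 35 = 0 → C_y = 30.53 kip.
ΣF_x = 0: C_x + 5·cos61° = 0 → C_x = -2.424 kip.

C_x = -2.424 kip, C_y = 30.53 kip, D_y = 8.842 kip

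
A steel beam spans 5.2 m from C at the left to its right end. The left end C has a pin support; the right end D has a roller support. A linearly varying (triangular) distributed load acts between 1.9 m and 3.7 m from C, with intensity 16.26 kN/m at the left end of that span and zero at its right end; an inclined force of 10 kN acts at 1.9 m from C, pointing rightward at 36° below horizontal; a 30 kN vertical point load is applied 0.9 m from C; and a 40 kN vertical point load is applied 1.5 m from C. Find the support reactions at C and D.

Resultant of the triangular load: ½ × 16.26 × 1.8 = 14.634 kN, acting at 2.5 m from C (one-third of the span from the peak).
Moments about C: D_y·5.2 − (½·16.26·1.8)·2.5 − 10·sin36°·1.9 − 30·0.9 − 40·1.5 = 0 → D_y = 134.753/5.2 = 25.914 ≈ 25.91 kN.
ΣF_y = 0: C_y + 25.914 − ½·16.26·1.8 − 10·sin36° − 30 − 40 = 0 → C_y = 64.60 kN.
ΣF_x = 0: C_x + 10·cos36° = 0 → C_x = -8.090 kN.

C_x = -8.090 kN, C_y = 64.60 kN, D_y = 25.91 kN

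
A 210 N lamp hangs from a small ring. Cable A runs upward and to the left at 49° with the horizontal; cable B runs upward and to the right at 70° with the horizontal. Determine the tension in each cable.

T_A = 82.12 N, T_B = 157.5 N

ΣF_x = 0: −T_A·cos49° + T_B·cos70° = 0 → T_B = 1.91819·T_A.
ΣF_y = 0: T_A·sin49° + T_B·sin70° = 210.
Substitute: T_A·(0.75471 + 1.91819·0.939693) = 210 → T_A = 82.1204 ≈ 82.12 N.
Then T_B = 1.91819 × 82.1204 = 157.5 N.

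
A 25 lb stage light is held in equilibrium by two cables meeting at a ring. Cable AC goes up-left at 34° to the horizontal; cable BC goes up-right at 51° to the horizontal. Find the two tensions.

ΣF_x = 0: −T_AC·cos34° + T_BC·cos51° = 0 → T_BC = 1.31735·T_AC.
ΣF_y = 0: T_AC·sin34° + T_BC·sin51° = 25.
Substitute: T_AC·(0.559193 + 1.31735·0.777146) = 25 → T_AC = 15.7931 ≈ 15.79 lb.
Then T_BC = 1.31735 × 15.7931 = 20.81 lb.

T_AC = 15.79 lb, T_BC = 20.81 lb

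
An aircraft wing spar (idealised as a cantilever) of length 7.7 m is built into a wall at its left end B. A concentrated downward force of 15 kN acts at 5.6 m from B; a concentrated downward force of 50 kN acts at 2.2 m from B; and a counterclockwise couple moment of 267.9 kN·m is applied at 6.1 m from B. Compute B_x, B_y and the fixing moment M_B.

B_x = 0, B_y = 65.00 kN, M_B = -73.90 kN·m

ΣF_x = 0: B_x = 0.
ΣF_y = 0: B_y − 15 − 50 = 0 → B_y = 65.00 kN.
ΣM about B: M_B − 15·5.6 − 50·2.2 + 267.9 = 0 → M_B = -73.90 kN·m.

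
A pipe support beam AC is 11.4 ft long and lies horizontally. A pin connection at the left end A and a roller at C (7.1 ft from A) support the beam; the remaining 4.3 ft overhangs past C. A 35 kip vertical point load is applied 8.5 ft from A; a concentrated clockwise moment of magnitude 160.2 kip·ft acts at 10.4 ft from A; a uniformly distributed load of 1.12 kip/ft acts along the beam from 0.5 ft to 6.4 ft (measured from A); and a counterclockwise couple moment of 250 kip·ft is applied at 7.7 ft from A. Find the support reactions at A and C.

Resultant of the distributed load: 1.12 × 5.9 = 6.608 kip at 3.45 ft from A.
ΣM about A: C_y·7.1 − 35·8.5 − 160.2 − (1.12·5.9)·3.45 + 250 = 0 → C_y = 230.4976/7.1 = 32.4645 ≈ 32.46 kip.
ΣF_y = 0: A_y + 32.4645 − 35 − 1.12·5.9 = 0 → A_y = 9.144 kip.
ΣF_x = 0: no horizontal applied forces, so A_x = 0.

A_x = 0, A_y = 9.144 kip, C_y = 32.46 kip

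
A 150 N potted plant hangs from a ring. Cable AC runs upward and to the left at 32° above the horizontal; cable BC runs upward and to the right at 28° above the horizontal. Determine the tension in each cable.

T_AC = 152.9 N, T_BC = 146.9 N

ΣF_x = 0: −T_AC·cos32° + T_BC·cos28° = 0 → T_BC = 0.960474·T_AC.
ΣF_y = 0: T_AC·sin32° + T_BC·sin28° = 150.
Substitute: T_AC·(0.529919 + 0.960474·0.469472) = 150 → T_AC = 152.931 ≈ 152.9 N.
Then T_BC = 0.960474 × 152.931 = 146.9 N.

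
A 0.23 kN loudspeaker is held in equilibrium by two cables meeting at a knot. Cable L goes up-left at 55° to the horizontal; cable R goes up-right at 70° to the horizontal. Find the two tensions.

T_L = 0.09603 kN, T_R = 0.1610 kN

ΣF_x = 0: −T_L·cos55° + T_R·cos70° = 0 → T_R = 1.67703·T_L.
ΣF_y = 0: T_L·sin55° + T_R·sin70° = 0.23.
Substitute: T_L·(0.819152 + 1.67703·0.939693) = 0.23 → T_L = 0.0960316 ≈ 0.09603 kN.
Then T_R = 1.67703 × 0.0960316 = 0.1610 kN.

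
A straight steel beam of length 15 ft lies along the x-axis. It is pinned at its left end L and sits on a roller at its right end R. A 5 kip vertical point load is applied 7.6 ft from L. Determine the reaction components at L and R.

L_x = 0, L_y = 2.467 kip, R_y = 2.533 kip

ΣM about L: R_y·15 − 5·7.6 = 0 → R_y = 38/15 = 2.53333 ≈ 2.533 kip.
ΣF_y = 0: L_y + 2.53333 − 5 = 0 → L_y = 2.467 kip.
ΣF_x = 0: no horizontal applied forces, so L_x = 0.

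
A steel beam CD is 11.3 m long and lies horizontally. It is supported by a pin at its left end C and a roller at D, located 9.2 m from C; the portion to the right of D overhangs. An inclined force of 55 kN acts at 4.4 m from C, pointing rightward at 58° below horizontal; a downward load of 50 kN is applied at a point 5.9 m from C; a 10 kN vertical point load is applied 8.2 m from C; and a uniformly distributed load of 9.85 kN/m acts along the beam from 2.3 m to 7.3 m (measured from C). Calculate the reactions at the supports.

C_x = -29.15 kN, C_y = 66.91 kN, D_y = 88.98 kN

Resultant of the distributed load: 9.85 × 5 = 49.25 kN at 4.8 m from C.
Moments about C: D_y·9.2 − 55·sin58°·4.4 − 50·5.9 − 10·8.2 − (9.85·5)·4.8 = 0 → D_y = 818.628/9.2 = 88.9813 ≈ 88.98 kN.
ΣF_y = 0: C_y + 88.9813 − 55·sin58° − 50 − 10 − 9.85·5 = 0 → C_y = 66.91 kN.
ΣF_x = 0: C_x + 55·cos58° = 0 → C_x = -29.15 kN.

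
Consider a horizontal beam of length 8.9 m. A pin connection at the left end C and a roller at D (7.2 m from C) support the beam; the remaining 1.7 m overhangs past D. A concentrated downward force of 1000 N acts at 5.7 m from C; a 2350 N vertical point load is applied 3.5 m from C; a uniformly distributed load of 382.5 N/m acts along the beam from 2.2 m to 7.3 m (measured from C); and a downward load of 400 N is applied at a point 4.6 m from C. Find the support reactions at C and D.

Resultant of the distributed load: 382.5 × 5.1 = 1950.75 N at 4.75 m from C.
ΣM about C: D_y·7.2 − 1000·5.7 − 2350·3.5 − (382.5·5.1)·4.75 − 400·4.6 = 0 → D_y = 25031.0625/7.2 = 3476.54 ≈ 3477 N.
ΣF_y = 0: C_y + 3476.54 − 1000 − 2350 − 382.5·5.1 − 400 = 0 → C_y = 2224 N.
ΣF_x = 0: no horizontal applied forces, so C_x = 0.

C_x = 0, C_y = 2224 N, D_y = 3477 N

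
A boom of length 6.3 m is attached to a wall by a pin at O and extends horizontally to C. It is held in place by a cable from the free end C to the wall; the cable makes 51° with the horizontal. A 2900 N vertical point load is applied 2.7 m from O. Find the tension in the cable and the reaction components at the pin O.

ΣM about O: T·sin51°·6.3 − 2900·2.7 = 0 → T = 7830/(6.3·0.777146) = 1599.26 ≈ 1599 N.
ΣF_x = 0: O_x − T·cos51° = 0 → O_x = 1599.26 × 0.62932 = 1006 N.
ΣF_y = 0: O_y + T·sin51° − 2900 = 0 → O_y = 2900 − 1599.26 × 0.777146 = 1657 N.

T = 1599 N, O_x = 1006 N, O_y = 1657 N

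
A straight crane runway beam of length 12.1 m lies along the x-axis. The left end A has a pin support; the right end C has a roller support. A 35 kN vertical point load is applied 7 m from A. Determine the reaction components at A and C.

A_x = 0, A_y = 14.75 kN, C_y = 20.25 kN

ΣM about A: C_y·12.1 − 35·7 = 0 → C_y = 245/12.1 = 20.2479 ≈ 20.25 kN.
ΣF_y = 0: A_y + 20.2479 − 35 = 0 → A_y = 14.75 kN.
ΣF_x = 0: no horizontal applied forces, so A_x = 0.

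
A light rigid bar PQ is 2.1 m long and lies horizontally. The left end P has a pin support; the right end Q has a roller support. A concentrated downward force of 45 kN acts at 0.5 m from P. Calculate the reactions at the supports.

P_x = 0, P_y = 34.29 kN, Q_y = 10.71 kN

Moments about P: Q_y·2.1 − 45·0.5 = 0 → Q_y = 22.5/2.1 = 10.7143 ≈ 10.71 kN.
ΣF_y = 0: P_y + 10.7143 − 45 = 0 → P_y = 34.29 kN.
ΣF_x = 0: no horizontal applied forces, so P_x = 0.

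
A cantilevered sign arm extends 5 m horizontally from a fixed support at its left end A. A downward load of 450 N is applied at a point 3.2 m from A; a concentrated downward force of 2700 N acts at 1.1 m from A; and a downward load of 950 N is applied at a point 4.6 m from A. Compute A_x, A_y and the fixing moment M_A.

A_x = 0, A_y = 4100 N, M_A = 8780 N·m

ΣF_x = 0: A_x = 0.
ΣF_y = 0: A_y − 450 − 2700 − 950 = 0 → A_y = 4100 N.
ΣM about A: M_A − 450·3.2 − 2700·1.1 − 950·4.6 = 0 → M_A = 8780 N·m.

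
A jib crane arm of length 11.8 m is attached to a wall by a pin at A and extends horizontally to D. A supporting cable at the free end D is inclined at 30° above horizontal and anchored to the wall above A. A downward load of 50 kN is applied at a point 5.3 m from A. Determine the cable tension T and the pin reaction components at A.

T = 44.92 kN, A_x = 38.90 kN, A_y = 27.54 kN

ΣM about A: T·sin30°·11.8 − 50·5.3 = 0 → T = 265/(11.8·0.5) = 44.9153 ≈ 44.92 kN.
ΣF_x = 0: A_x − T·cos30° = 0 → A_x = 44.9153 × 0.866025 = 38.90 kN.
ΣF_y = 0: A_y + T·sin30° − 50 = 0 → A_y = 50 − 44.9153 × 0.5 = 27.54 kN.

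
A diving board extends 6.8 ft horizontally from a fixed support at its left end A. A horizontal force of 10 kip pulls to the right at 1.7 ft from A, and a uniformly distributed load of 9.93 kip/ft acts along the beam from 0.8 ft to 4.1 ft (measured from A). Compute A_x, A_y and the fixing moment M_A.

Resultant of the distributed load: 9.93 × 3.3 = 32.769 kip at 2.45 ft from A.
ΣF_x = 0: A_x + 10 = 0 → A_x = -10.00 kip.
ΣF_y = 0: A_y − 9.93·3.3 = 0 → A_y = 32.77 kip.
ΣM about A: M_A − (9.93·3.3)·2.45 = 0 → M_A = 80.28 kip·ft.

A_x = -10.00 kip, A_y = 32.77 kip, M_A = 80.28 kip·ft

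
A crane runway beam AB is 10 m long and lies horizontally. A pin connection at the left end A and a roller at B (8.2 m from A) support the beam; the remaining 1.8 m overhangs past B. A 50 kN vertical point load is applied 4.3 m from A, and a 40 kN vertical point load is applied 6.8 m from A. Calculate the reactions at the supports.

A_x = 0, A_y = 30.61 kN, B_y = 59.39 kN

ΣM about A: B_y·8.2 − 50·4.3 − 40·6.8 = 0 → B_y = 487/8.2 = 59.3902 ≈ 59.39 kN.
ΣF_y = 0: A_y + 59.3902 − 50 − 40 = 0 → A_y = 30.61 kN.
ΣF_x = 0: no horizontal applied forces, so A_x = 0.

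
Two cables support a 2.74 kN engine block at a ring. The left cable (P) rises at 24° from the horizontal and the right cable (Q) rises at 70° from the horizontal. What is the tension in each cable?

ΣF_x = 0: −T_P·cos24° + T_Q·cos70° = 0 → T_Q = 2.67103·T_P.
ΣF_y = 0: T_P·sin24° + T_Q·sin70° = 2.74.
Substitute: T_P·(0.406737 + 2.67103·0.939693) = 2.74 → T_P = 0.939423 ≈ 0.9394 kN.
Then T_Q = 2.67103 × 0.939423 = 2.509 kN.

T_P = 0.9394 kN, T_Q = 2.509 kN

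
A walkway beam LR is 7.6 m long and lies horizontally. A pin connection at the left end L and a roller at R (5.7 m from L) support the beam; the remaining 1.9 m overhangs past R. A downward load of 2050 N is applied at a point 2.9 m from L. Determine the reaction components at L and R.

Taking moments about L: R_y·5.7 − 2050·2.9 = 0 → R_y = 5945/5.7 = 1042.98 ≈ 1043 N.
ΣF_y = 0: L_y + 1042.98 − 2050 = 0 → L_y = 1007 N.
ΣF_x = 0: no horizontal applied forces, so L_x = 0.

L_x = 0, L_y = 1007 N, R_y = 1043 N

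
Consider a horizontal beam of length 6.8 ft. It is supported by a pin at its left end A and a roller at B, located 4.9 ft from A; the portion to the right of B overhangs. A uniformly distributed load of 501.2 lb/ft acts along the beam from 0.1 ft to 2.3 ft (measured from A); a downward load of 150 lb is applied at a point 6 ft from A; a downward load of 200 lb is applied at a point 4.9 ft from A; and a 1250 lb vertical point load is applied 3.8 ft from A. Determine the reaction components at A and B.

A_x = 0, A_y = 1080 lb, B_y = 1623 lb

Resultant of the distributed load: 501.2 × 2.2 = 1102.64 lb at 1.2 ft from A.
Moments about A: B_y·4.9 − (501.2·2.2)·1.2 − 150·6 − 200·4.9 − 1250·3.8 = 0 → B_y = 7953.168/4.9 = 1623.1 ≈ 1623 lb.
ΣF_y = 0: A_y + 1623.1 − 501.2·2.2 − 150 − 200 − 1250 = 0 → A_y = 1080 lb.
ΣF_x = 0: no horizontal applied forces, so A_x = 0.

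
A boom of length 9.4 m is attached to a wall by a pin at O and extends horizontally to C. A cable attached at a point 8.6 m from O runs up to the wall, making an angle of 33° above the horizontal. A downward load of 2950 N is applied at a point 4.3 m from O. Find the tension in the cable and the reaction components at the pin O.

ΣM about O: T·sin33°·8.6 − 2950·4.3 = 0 → T = 12685/(8.6·0.544639) = 2708.22 ≈ 2708 N.
ΣF_x = 0: O_x − T·cos33° = 0 → O_x = 2708.22 × 0.838671 = 2271 N.
ΣF_y = 0: O_y + T·sin33° − 2950 = 0 → O_y = 2950 − 2708.22 × 0.544639 = 1475 N.

T = 2708 N, O_x = 2271 N, O_y = 1475 N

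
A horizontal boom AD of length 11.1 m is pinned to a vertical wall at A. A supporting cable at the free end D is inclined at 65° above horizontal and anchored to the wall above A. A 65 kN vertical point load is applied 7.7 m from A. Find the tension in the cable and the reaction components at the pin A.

ΣM about A: T·sin65°·11.1 − 65·7.7 = 0 → T = 500.5/(11.1·0.906308) = 49.7514 ≈ 49.75 kN.
ΣF_x = 0: A_x − T·cos65° = 0 → A_x = 49.7514 × 0.422618 = 21.03 kN.
ΣF_y = 0: A_y + T·sin65° − 65 = 0 → A_y = 65 − 49.7514 × 0.906308 = 19.91 kN.

T = 49.75 kN, A_x = 21.03 kN, A_y = 19.91 kN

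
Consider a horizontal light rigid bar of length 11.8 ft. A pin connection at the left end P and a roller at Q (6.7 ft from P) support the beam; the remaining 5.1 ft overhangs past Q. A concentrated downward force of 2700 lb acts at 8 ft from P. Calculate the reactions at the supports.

Moments about P: Q_y·6.7 − 2700·8 = 0 → Q_y = 21600/6.7 = 3223.88 ≈ 3224 lb.
ΣF_y = 0: P_y + 3223.88 − 2700 = 0 → P_y = -523.9 lb.
ΣF_x = 0: no horizontal applied forces, so P_x = 0.

P_x = 0, P_y = -523.9 lb, Q_y = 3224 lb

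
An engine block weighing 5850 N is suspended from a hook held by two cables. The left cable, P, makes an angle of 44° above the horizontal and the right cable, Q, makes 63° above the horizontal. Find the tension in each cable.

ΣF_x = 0: −T_P·cos44° + T_Q·cos63° = 0 → T_Q = 1.58448·T_P.
ΣF_y = 0: T_P·sin44° + T_Q·sin63° = 5850.
Substitute: T_P·(0.694658 + 1.58448·0.891007) = 5850 → T_P = 2777.2 ≈ 2777 N.
Then T_Q = 1.58448 × 2777.2 = 4400 N.

T_P = 2777 N, T_Q = 4400 N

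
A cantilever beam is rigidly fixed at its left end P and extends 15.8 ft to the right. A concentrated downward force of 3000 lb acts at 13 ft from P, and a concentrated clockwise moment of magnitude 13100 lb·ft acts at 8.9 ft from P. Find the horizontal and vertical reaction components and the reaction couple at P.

ΣF_x = 0: P_x = 0.
ΣF_y = 0: P_y − 3000 = 0 → P_y = 3000 lb.
ΣM about P: M_P − 3000·13 − 13100 = 0 → M_P = 52100 lb·ft.

P_x = 0, P_y = 3000 lb, M_P = 52100 lb·ft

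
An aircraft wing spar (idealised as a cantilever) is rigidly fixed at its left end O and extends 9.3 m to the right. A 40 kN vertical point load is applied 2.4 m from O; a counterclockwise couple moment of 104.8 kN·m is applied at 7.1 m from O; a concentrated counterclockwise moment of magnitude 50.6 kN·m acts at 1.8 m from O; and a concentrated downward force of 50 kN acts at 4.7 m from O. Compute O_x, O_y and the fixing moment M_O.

ΣF_x = 0: O_x = 0.
ΣF_y = 0: O_y − 40 − 50 = 0 → O_y = 90.00 kN.
ΣM about O: M_O − 40·2.4 + 104.8 + 50.6 − 50·4.7 = 0 → M_O = 175.6 kN·m.

O_x = 0, O_y = 90.00 kN, M_O = 175.6 kN·m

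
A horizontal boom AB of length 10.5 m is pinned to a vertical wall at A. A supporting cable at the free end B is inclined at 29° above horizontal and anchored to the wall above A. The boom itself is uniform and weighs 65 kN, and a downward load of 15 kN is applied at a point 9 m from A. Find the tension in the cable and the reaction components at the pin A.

ΣM about A: T·sin29°·10.5 − 65·5.25 − 15·9 = 0 → T = 476.25/(10.5·0.48481) = 93.5565 ≈ 93.56 kN.
ΣF_x = 0: A_x − T·cos29° = 0 → A_x = 93.5565 × 0.87462 = 81.83 kN.
ΣF_y = 0: A_y + T·sin29° − 65 − 15 = 0 → A_y = 80 − 93.5565 × 0.48481 = 34.64 kN.

T = 93.56 kN, A_x = 81.83 kN, A_y = 34.64 kN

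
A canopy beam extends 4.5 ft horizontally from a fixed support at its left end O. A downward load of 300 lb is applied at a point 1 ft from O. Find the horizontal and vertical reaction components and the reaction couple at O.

ΣF_x = 0: O_x = 0.
ΣF_y = 0: O_y − 300 = 0 → O_y = 300.0 lb.
ΣM about O: M_O − 300·1 = 0 → M_O = 300.0 lb·ft.

O_x = 0, O_y = 300.0 lb, M_O = 300.0 lb·ft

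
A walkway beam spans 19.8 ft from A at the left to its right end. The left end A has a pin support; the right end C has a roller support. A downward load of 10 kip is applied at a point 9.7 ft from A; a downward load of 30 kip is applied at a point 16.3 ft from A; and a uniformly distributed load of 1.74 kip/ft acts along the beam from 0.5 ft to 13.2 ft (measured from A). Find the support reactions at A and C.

A_x = 0, A_y = 24.86 kip, C_y = 37.24 kip

Resultant of the distributed load: 1.74 × 12.7 = 22.098 kip at 6.85 ft from A.
Taking moments about A: C_y·19.8 − 10·9.7 − 30·16.3 − (1.74·12.7)·6.85 = 0 → C_y = 737.3713/19.8 = 37.241 ≈ 37.24 kip.
ΣF_y = 0: A_y + 37.241 − 10 − 30 − 1.74·12.7 = 0 → A_y = 24.86 kip.
ΣF_x = 0: no horizontal applied forces, so A_x = 0.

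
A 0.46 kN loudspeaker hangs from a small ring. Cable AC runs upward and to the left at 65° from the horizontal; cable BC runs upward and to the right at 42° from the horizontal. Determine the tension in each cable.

T_AC = 0.3575 kN, T_BC = 0.2033 kN

ΣF_x = 0: −T_AC·cos65° + T_BC·cos42° = 0 → T_BC = 0.568689·T_AC.
ΣF_y = 0: T_AC·sin65° + T_BC·sin42° = 0.46.
Substitute: T_AC·(0.906308 + 0.568689·0.669131) = 0.46 → T_AC = 0.357466 ≈ 0.3575 kN.
Then T_BC = 0.568689 × 0.357466 = 0.2033 kN.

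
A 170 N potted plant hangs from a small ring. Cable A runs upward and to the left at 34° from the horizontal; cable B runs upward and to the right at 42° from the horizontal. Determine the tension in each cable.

ΣF_x = 0: −T_A·cos34° + T_B·cos42° = 0 → T_B = 1.11558·T_A.
ΣF_y = 0: T_A·sin34° + T_B·sin42° = 170.
Substitute: T_A·(0.559193 + 1.11558·0.669131) = 170 → T_A = 130.202 ≈ 130.2 N.
Then T_B = 1.11558 × 130.202 = 145.3 N.

T_A = 130.2 N, T_B = 145.3 N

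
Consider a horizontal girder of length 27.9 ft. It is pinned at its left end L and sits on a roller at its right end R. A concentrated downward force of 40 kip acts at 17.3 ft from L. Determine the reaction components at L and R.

L_x = 0, L_y = 15.20 kip, R_y = 24.80 kip

ΣM about L: R_y·27.9 − 40·17.3 = 0 → R_y = 692/27.9 = 24.8029 ≈ 24.80 kip.
ΣF_y = 0: L_y + 24.8029 − 40 = 0 → L_y = 15.20 kip.
ΣF_x = 0: no horizontal applied forces, so L_x = 0.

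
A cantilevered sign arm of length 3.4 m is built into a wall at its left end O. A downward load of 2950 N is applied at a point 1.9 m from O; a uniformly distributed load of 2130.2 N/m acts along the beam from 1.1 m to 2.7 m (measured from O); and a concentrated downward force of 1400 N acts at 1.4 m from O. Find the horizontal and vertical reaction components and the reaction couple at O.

O_x = 0, O_y = 7758 N, M_O = 14040 N·m

Resultant of the distributed load: 2130.2 × 1.6 = 3408.32 N at 1.9 m from O.
ΣF_x = 0: O_x = 0.
ΣF_y = 0: O_y − 2950 − 2130.2·1.6 − 1400 = 0 → O_y = 7758 N.
ΣM about O: M_O − 2950·1.9 − (2130.2·1.6)·1.9 − 1400·1.4 = 0 → M_O = 14040 N·m.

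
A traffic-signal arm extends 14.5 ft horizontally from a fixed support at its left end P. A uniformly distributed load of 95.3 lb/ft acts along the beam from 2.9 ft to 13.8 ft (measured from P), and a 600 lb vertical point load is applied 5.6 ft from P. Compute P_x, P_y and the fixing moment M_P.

Resultant of the distributed load: 95.3 × 10.9 = 1038.77 lb at 8.35 ft from P.
ΣF_x = 0: P_x = 0.
ΣF_y = 0: P_y − 95.3·10.9 − 600 = 0 → P_y = 1639 lb.
ΣM about P: M_P − (95.3·10.9)·8.35 − 600·5.6 = 0 → M_P = 12030 lb·ft.

P_x = 0, P_y = 1639 lb, M_P = 12030 lb·ft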